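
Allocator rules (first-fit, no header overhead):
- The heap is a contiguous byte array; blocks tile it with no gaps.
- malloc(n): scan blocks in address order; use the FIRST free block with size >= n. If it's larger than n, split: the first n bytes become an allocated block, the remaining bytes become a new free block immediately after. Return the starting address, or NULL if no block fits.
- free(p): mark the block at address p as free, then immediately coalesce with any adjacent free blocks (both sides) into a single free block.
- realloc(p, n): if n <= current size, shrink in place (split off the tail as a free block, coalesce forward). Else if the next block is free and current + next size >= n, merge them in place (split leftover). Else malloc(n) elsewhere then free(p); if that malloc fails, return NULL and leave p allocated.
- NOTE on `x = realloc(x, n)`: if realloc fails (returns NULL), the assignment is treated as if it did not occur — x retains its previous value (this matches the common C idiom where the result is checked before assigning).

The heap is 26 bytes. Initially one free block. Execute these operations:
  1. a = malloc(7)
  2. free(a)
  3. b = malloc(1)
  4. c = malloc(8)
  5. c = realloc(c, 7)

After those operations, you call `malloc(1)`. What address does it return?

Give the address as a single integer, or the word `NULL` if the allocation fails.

Op 1: a = malloc(7) -> a = 0; heap: [0-6 ALLOC][7-25 FREE]
Op 2: free(a) -> (freed a); heap: [0-25 FREE]
Op 3: b = malloc(1) -> b = 0; heap: [0-0 ALLOC][1-25 FREE]
Op 4: c = malloc(8) -> c = 1; heap: [0-0 ALLOC][1-8 ALLOC][9-25 FREE]
Op 5: c = realloc(c, 7) -> c = 1; heap: [0-0 ALLOC][1-7 ALLOC][8-25 FREE]
malloc(1): first-fit scan over [0-0 ALLOC][1-7 ALLOC][8-25 FREE] -> 8

Answer: 8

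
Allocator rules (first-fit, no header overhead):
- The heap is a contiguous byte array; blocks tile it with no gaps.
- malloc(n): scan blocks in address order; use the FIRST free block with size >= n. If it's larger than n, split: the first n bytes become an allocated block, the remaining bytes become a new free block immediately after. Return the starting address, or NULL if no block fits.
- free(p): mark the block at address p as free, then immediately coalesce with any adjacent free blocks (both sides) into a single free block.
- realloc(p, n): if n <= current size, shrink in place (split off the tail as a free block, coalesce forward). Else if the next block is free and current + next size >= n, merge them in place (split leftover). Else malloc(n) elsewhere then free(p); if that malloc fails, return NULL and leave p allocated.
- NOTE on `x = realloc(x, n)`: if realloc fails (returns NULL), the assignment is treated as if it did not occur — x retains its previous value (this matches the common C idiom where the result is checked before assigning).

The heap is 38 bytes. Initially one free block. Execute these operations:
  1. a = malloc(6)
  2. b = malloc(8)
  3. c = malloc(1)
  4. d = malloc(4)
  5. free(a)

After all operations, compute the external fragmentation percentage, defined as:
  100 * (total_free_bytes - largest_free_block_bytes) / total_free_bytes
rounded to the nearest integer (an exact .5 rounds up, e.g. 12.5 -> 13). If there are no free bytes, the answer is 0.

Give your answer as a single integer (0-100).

Answer: 24

Derivation:
Op 1: a = malloc(6) -> a = 0; heap: [0-5 ALLOC][6-37 FREE]
Op 2: b = malloc(8) -> b = 6; heap: [0-5 ALLOC][6-13 ALLOC][14-37 FREE]
Op 3: c = malloc(1) -> c = 14; heap: [0-5 ALLOC][6-13 ALLOC][14-14 ALLOC][15-37 FREE]
Op 4: d = malloc(4) -> d = 15; heap: [0-5 ALLOC][6-13 ALLOC][14-14 ALLOC][15-18 ALLOC][19-37 FREE]
Op 5: free(a) -> (freed a); heap: [0-5 FREE][6-13 ALLOC][14-14 ALLOC][15-18 ALLOC][19-37 FREE]
Free blocks: [6 19] total_free=25 largest=19 -> 100*(25-19)/25 = 600/25 = 24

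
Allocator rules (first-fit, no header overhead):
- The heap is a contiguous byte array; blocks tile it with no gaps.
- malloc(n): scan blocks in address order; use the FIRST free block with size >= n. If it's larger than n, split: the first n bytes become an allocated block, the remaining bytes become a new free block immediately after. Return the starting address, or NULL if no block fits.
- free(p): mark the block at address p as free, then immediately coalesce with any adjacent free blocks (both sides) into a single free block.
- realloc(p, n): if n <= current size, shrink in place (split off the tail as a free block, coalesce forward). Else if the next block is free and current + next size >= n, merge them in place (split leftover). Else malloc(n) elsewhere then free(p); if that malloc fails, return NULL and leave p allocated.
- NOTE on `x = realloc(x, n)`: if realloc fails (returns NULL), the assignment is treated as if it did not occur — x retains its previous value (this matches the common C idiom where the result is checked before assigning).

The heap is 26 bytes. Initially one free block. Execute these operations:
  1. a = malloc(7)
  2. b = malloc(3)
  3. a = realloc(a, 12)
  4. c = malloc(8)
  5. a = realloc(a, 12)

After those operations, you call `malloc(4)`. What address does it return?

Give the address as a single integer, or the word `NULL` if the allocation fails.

Op 1: a = malloc(7) -> a = 0; heap: [0-6 ALLOC][7-25 FREE]
Op 2: b = malloc(3) -> b = 7; heap: [0-6 ALLOC][7-9 ALLOC][10-25 FREE]
Op 3: a = realloc(a, 12) -> a = 10; heap: [0-6 FREE][7-9 ALLOC][10-21 ALLOC][22-25 FREE]
Op 4: c = malloc(8) -> c = NULL; heap: [0-6 FREE][7-9 ALLOC][10-21 ALLOC][22-25 FREE]
Op 5: a = realloc(a, 12) -> a = 10; heap: [0-6 FREE][7-9 ALLOC][10-21 ALLOC][22-25 FREE]
malloc(4): first-fit scan over [0-6 FREE][7-9 ALLOC][10-21 ALLOC][22-25 FREE] -> 0

Answer: 0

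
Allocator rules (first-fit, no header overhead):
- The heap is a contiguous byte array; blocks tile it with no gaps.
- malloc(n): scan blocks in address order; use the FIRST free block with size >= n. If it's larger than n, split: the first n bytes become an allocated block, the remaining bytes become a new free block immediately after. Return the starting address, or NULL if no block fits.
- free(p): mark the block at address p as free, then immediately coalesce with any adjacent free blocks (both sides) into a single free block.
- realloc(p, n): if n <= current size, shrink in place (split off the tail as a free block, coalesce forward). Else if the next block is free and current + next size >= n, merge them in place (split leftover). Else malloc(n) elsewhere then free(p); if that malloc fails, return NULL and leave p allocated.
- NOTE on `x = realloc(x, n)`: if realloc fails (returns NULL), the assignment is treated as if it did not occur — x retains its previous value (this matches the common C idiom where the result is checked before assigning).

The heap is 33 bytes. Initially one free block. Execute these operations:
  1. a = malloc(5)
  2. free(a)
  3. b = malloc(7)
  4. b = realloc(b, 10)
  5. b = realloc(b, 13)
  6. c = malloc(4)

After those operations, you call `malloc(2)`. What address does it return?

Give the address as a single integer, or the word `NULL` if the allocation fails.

Answer: 17

Derivation:
Op 1: a = malloc(5) -> a = 0; heap: [0-4 ALLOC][5-32 FREE]
Op 2: free(a) -> (freed a); heap: [0-32 FREE]
Op 3: b = malloc(7) -> b = 0; heap: [0-6 ALLOC][7-32 FREE]
Op 4: b = realloc(b, 10) -> b = 0; heap: [0-9 ALLOC][10-32 FREE]
Op 5: b = realloc(b, 13) -> b = 0; heap: [0-12 ALLOC][13-32 FREE]
Op 6: c = malloc(4) -> c = 13; heap: [0-12 ALLOC][13-16 ALLOC][17-32 FREE]
malloc(2): first-fit scan over [0-12 ALLOC][13-16 ALLOC][17-32 FREE] -> 17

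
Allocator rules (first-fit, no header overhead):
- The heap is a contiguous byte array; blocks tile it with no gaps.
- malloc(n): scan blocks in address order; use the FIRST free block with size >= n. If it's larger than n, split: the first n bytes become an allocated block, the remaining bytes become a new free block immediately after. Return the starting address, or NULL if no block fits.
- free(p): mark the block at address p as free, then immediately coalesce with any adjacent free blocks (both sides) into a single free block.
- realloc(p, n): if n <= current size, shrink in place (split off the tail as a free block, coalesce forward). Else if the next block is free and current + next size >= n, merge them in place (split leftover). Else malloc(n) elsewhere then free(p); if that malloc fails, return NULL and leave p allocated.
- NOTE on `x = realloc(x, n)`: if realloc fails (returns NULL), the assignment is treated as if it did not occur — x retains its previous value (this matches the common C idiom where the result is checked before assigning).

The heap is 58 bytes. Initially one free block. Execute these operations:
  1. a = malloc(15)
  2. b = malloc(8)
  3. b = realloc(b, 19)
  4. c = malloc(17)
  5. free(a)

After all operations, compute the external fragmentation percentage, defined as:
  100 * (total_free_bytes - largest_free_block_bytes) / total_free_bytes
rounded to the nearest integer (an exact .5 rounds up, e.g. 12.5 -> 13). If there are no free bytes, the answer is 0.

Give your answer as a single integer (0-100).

Answer: 32

Derivation:
Op 1: a = malloc(15) -> a = 0; heap: [0-14 ALLOC][15-57 FREE]
Op 2: b = malloc(8) -> b = 15; heap: [0-14 ALLOC][15-22 ALLOC][23-57 FREE]
Op 3: b = realloc(b, 19) -> b = 15; heap: [0-14 ALLOC][15-33 ALLOC][34-57 FREE]
Op 4: c = malloc(17) -> c = 34; heap: [0-14 ALLOC][15-33 ALLOC][34-50 ALLOC][51-57 FREE]
Op 5: free(a) -> (freed a); heap: [0-14 FREE][15-33 ALLOC][34-50 ALLOC][51-57 FREE]
Free blocks: [15 7] total_free=22 largest=15 -> 100*(22-15)/22 = 700/22 ≈ 31.818 -> rounds to 32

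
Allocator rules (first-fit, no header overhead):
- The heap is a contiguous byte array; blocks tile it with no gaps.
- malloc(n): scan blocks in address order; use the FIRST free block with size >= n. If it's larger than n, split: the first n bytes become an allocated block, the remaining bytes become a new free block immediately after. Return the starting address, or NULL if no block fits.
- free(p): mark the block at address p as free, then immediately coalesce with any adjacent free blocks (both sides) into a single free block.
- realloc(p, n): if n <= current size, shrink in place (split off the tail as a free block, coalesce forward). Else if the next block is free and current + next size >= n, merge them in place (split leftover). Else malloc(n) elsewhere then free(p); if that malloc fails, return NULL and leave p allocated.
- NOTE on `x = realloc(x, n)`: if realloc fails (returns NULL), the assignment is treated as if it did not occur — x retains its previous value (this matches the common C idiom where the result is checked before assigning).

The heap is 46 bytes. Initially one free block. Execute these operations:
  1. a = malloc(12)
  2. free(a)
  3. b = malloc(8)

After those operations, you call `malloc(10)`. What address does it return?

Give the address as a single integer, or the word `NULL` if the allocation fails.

Op 1: a = malloc(12) -> a = 0; heap: [0-11 ALLOC][12-45 FREE]
Op 2: free(a) -> (freed a); heap: [0-45 FREE]
Op 3: b = malloc(8) -> b = 0; heap: [0-7 ALLOC][8-45 FREE]
malloc(10): first-fit scan over [0-7 ALLOC][8-45 FREE] -> 8

Answer: 8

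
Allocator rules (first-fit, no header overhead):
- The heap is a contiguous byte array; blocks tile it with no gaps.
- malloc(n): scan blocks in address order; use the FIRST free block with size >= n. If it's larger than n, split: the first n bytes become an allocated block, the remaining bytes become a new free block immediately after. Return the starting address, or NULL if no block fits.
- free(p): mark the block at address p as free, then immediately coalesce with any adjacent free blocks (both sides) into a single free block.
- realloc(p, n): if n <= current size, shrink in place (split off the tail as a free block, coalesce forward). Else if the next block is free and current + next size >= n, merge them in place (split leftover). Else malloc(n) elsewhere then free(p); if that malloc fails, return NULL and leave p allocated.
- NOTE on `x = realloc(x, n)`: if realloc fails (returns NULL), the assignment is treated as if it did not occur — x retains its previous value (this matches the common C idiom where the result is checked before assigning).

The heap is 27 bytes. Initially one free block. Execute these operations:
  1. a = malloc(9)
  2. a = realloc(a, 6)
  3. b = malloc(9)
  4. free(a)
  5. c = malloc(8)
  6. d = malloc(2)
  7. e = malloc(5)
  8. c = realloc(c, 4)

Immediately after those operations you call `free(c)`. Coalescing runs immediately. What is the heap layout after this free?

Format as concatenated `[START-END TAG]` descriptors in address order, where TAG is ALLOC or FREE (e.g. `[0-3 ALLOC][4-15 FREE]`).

Op 1: a = malloc(9) -> a = 0; heap: [0-8 ALLOC][9-26 FREE]
Op 2: a = realloc(a, 6) -> a = 0; heap: [0-5 ALLOC][6-26 FREE]
Op 3: b = malloc(9) -> b = 6; heap: [0-5 ALLOC][6-14 ALLOC][15-26 FREE]
Op 4: free(a) -> (freed a); heap: [0-5 FREE][6-14 ALLOC][15-26 FREE]
Op 5: c = malloc(8) -> c = 15; heap: [0-5 FREE][6-14 ALLOC][15-22 ALLOC][23-26 FREE]
Op 6: d = malloc(2) -> d = 0; heap: [0-1 ALLOC][2-5 FREE][6-14 ALLOC][15-22 ALLOC][23-26 FREE]
Op 7: e = malloc(5) -> e = NULL; heap: [0-1 ALLOC][2-5 FREE][6-14 ALLOC][15-22 ALLOC][23-26 FREE]
Op 8: c = realloc(c, 4) -> c = 15; heap: [0-1 ALLOC][2-5 FREE][6-14 ALLOC][15-18 ALLOC][19-26 FREE]
free(c): c = 15 -> block [15-18 ALLOC]; mark free, coalesce with adjacent free neighbors -> [0-1 ALLOC][2-5 FREE][6-14 ALLOC][15-26 FREE]

Answer: [0-1 ALLOC][2-5 FREE][6-14 ALLOC][15-26 FREE]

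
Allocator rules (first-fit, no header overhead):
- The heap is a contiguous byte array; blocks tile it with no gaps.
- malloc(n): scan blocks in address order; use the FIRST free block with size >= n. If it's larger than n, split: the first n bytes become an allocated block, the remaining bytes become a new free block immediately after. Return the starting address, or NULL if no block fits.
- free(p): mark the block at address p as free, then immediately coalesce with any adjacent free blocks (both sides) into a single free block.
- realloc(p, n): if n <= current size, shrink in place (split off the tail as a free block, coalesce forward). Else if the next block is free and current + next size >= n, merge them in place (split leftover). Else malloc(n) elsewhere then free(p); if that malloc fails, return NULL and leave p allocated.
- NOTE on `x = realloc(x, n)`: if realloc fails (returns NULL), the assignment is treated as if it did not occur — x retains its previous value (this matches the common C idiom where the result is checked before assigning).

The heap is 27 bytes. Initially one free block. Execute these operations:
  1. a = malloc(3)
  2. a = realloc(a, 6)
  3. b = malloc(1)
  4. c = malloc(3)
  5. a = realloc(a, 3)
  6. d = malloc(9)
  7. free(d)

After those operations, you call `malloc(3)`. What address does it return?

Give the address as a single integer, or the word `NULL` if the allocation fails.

Op 1: a = malloc(3) -> a = 0; heap: [0-2 ALLOC][3-26 FREE]
Op 2: a = realloc(a, 6) -> a = 0; heap: [0-5 ALLOC][6-26 FREE]
Op 3: b = malloc(1) -> b = 6; heap: [0-5 ALLOC][6-6 ALLOC][7-26 FREE]
Op 4: c = malloc(3) -> c = 7; heap: [0-5 ALLOC][6-6 ALLOC][7-9 ALLOC][10-26 FREE]
Op 5: a = realloc(a, 3) -> a = 0; heap: [0-2 ALLOC][3-5 FREE][6-6 ALLOC][7-9 ALLOC][10-26 FREE]
Op 6: d = malloc(9) -> d = 10; heap: [0-2 ALLOC][3-5 FREE][6-6 ALLOC][7-9 ALLOC][10-18 ALLOC][19-26 FREE]
Op 7: free(d) -> (freed d); heap: [0-2 ALLOC][3-5 FREE][6-6 ALLOC][7-9 ALLOC][10-26 FREE]
malloc(3): first-fit scan over [0-2 ALLOC][3-5 FREE][6-6 ALLOC][7-9 ALLOC][10-26 FREE] -> 3

Answer: 3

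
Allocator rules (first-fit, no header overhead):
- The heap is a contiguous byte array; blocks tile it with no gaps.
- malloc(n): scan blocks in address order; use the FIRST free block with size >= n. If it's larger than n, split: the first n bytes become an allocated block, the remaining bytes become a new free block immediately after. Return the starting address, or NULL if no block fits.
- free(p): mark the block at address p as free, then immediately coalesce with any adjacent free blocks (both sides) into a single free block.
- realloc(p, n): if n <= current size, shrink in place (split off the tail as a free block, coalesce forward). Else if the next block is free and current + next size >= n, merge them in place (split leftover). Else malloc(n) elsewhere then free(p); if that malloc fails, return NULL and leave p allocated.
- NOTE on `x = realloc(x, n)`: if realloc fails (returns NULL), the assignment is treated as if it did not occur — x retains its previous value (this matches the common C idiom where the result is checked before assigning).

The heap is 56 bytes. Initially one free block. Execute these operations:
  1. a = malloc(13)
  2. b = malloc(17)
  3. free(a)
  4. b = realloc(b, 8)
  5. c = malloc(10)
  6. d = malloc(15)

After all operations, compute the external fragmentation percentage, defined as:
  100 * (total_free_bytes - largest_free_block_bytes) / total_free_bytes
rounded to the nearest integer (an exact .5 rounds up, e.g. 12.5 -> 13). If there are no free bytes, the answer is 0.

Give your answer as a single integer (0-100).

Answer: 13

Derivation:
Op 1: a = malloc(13) -> a = 0; heap: [0-12 ALLOC][13-55 FREE]
Op 2: b = malloc(17) -> b = 13; heap: [0-12 ALLOC][13-29 ALLOC][30-55 FREE]
Op 3: free(a) -> (freed a); heap: [0-12 FREE][13-29 ALLOC][30-55 FREE]
Op 4: b = realloc(b, 8) -> b = 13; heap: [0-12 FREE][13-20 ALLOC][21-55 FREE]
Op 5: c = malloc(10) -> c = 0; heap: [0-9 ALLOC][10-12 FREE][13-20 ALLOC][21-55 FREE]
Op 6: d = malloc(15) -> d = 21; heap: [0-9 ALLOC][10-12 FREE][13-20 ALLOC][21-35 ALLOC][36-55 FREE]
Free blocks: [3 20] total_free=23 largest=20 -> 100*(23-20)/23 = 300/23 ≈ 13.043 -> rounds to 13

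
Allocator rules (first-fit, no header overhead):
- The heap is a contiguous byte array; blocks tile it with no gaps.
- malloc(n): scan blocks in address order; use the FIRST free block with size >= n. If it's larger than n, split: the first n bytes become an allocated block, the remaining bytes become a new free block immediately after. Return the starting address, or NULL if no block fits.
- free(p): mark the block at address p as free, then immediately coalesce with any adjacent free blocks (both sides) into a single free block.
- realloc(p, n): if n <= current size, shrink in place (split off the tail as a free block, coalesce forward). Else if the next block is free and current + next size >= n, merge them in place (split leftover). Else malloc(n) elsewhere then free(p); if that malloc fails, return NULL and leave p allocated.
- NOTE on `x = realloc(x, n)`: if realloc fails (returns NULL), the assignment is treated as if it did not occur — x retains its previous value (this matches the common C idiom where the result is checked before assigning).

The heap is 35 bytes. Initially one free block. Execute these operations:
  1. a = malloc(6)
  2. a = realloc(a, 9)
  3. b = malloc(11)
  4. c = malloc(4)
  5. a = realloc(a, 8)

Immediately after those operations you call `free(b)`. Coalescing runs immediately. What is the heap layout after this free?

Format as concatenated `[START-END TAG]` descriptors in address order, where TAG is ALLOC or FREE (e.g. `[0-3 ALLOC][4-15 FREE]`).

Answer: [0-7 ALLOC][8-19 FREE][20-23 ALLOC][24-34 FREE]

Derivation:
Op 1: a = malloc(6) -> a = 0; heap: [0-5 ALLOC][6-34 FREE]
Op 2: a = realloc(a, 9) -> a = 0; heap: [0-8 ALLOC][9-34 FREE]
Op 3: b = malloc(11) -> b = 9; heap: [0-8 ALLOC][9-19 ALLOC][20-34 FREE]
Op 4: c = malloc(4) -> c = 20; heap: [0-8 ALLOC][9-19 ALLOC][20-23 ALLOC][24-34 FREE]
Op 5: a = realloc(a, 8) -> a = 0; heap: [0-7 ALLOC][8-8 FREE][9-19 ALLOC][20-23 ALLOC][24-34 FREE]
free(b): b = 9 -> block [9-19 ALLOC]; mark free, coalesce with adjacent free neighbors -> [0-7 ALLOC][8-19 FREE][20-23 ALLOC][24-34 FREE]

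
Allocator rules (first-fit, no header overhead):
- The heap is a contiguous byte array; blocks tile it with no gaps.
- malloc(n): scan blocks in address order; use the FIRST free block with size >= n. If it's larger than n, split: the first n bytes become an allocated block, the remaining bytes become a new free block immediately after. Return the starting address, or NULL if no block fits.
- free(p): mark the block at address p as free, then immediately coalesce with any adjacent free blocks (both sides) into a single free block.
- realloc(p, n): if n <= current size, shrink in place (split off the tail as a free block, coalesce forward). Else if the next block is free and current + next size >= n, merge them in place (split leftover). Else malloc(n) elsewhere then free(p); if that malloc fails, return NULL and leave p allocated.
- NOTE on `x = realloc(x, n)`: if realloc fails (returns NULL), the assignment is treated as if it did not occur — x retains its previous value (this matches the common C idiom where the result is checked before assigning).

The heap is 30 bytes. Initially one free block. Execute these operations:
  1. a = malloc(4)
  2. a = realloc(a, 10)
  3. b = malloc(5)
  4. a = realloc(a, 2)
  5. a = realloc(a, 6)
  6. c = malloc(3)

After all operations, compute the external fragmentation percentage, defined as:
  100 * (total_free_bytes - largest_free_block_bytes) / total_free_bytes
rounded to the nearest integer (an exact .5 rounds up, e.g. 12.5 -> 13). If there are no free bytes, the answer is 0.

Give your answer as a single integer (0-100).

Op 1: a = malloc(4) -> a = 0; heap: [0-3 ALLOC][4-29 FREE]
Op 2: a = realloc(a, 10) -> a = 0; heap: [0-9 ALLOC][10-29 FREE]
Op 3: b = malloc(5) -> b = 10; heap: [0-9 ALLOC][10-14 ALLOC][15-29 FREE]
Op 4: a = realloc(a, 2) -> a = 0; heap: [0-1 ALLOC][2-9 FREE][10-14 ALLOC][15-29 FREE]
Op 5: a = realloc(a, 6) -> a = 0; heap: [0-5 ALLOC][6-9 FREE][10-14 ALLOC][15-29 FREE]
Op 6: c = malloc(3) -> c = 6; heap: [0-5 ALLOC][6-8 ALLOC][9-9 FREE][10-14 ALLOC][15-29 FREE]
Free blocks: [1 15] total_free=16 largest=15 -> 100*(16-15)/16 = 100/16 = 6.25 -> rounds to 6

Answer: 6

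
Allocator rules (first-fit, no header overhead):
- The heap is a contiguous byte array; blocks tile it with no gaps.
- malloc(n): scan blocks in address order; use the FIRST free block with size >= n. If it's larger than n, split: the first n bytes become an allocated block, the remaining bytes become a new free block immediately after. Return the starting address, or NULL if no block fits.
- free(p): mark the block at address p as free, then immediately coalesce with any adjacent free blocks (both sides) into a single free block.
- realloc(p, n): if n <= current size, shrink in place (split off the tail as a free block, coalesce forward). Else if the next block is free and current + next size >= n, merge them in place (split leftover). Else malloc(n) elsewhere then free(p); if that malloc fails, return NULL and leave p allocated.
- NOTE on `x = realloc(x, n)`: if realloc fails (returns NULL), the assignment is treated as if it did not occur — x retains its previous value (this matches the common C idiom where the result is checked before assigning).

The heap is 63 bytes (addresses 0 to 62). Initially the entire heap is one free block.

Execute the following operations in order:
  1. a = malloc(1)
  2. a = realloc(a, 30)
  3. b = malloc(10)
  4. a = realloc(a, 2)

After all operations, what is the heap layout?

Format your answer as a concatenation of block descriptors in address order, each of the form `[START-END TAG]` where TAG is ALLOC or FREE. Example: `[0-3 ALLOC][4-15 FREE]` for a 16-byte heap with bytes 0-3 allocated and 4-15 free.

Op 1: a = malloc(1) -> a = 0; heap: [0-0 ALLOC][1-62 FREE]
Op 2: a = realloc(a, 30) -> a = 0; heap: [0-29 ALLOC][30-62 FREE]
Op 3: b = malloc(10) -> b = 30; heap: [0-29 ALLOC][30-39 ALLOC][40-62 FREE]
Op 4: a = realloc(a, 2) -> a = 0; heap: [0-1 ALLOC][2-29 FREE][30-39 ALLOC][40-62 FREE]

Answer: [0-1 ALLOC][2-29 FREE][30-39 ALLOC][40-62 FREE]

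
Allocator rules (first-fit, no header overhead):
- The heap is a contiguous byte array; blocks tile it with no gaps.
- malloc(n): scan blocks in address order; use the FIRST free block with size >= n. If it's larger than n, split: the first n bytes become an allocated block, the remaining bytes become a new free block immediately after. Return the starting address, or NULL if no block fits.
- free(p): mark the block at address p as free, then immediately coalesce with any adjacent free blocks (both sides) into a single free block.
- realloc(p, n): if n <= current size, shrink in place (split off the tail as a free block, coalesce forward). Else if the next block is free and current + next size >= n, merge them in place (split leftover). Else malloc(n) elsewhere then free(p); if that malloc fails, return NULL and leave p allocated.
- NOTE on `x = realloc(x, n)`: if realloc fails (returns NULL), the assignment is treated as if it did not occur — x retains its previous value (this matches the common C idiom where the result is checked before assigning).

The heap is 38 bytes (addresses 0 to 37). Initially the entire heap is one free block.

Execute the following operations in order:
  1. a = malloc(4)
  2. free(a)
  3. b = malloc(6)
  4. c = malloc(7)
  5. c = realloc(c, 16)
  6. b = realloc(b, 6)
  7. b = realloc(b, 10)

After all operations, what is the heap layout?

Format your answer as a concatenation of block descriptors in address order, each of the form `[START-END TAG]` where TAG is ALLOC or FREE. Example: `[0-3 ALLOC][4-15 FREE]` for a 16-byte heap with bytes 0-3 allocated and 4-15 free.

Answer: [0-5 FREE][6-21 ALLOC][22-31 ALLOC][32-37 FREE]

Derivation:
Op 1: a = malloc(4) -> a = 0; heap: [0-3 ALLOC][4-37 FREE]
Op 2: free(a) -> (freed a); heap: [0-37 FREE]
Op 3: b = malloc(6) -> b = 0; heap: [0-5 ALLOC][6-37 FREE]
Op 4: c = malloc(7) -> c = 6; heap: [0-5 ALLOC][6-12 ALLOC][13-37 FREE]
Op 5: c = realloc(c, 16) -> c = 6; heap: [0-5 ALLOC][6-21 ALLOC][22-37 FREE]
Op 6: b = realloc(b, 6) -> b = 0; heap: [0-5 ALLOC][6-21 ALLOC][22-37 FREE]
Op 7: b = realloc(b, 10) -> b = 22; heap: [0-5 FREE][6-21 ALLOC][22-31 ALLOC][32-37 FREE]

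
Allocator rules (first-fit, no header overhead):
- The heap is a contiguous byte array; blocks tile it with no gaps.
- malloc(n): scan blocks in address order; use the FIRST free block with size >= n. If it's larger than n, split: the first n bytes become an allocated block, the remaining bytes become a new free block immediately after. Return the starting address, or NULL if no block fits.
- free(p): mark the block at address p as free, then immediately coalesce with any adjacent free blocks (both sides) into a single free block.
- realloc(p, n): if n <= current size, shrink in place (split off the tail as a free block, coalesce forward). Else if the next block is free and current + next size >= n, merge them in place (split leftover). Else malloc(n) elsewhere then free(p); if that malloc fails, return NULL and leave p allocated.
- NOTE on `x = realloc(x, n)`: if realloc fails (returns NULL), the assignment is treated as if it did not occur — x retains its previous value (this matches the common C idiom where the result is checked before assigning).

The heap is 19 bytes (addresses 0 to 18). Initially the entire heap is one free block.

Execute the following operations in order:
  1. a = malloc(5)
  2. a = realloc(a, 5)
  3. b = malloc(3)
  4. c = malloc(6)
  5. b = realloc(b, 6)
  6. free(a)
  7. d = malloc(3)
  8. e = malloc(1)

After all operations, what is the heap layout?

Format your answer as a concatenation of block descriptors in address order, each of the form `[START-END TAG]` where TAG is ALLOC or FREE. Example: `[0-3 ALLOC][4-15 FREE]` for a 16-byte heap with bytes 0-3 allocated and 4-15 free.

Op 1: a = malloc(5) -> a = 0; heap: [0-4 ALLOC][5-18 FREE]
Op 2: a = realloc(a, 5) -> a = 0; heap: [0-4 ALLOC][5-18 FREE]
Op 3: b = malloc(3) -> b = 5; heap: [0-4 ALLOC][5-7 ALLOC][8-18 FREE]
Op 4: c = malloc(6) -> c = 8; heap: [0-4 ALLOC][5-7 ALLOC][8-13 ALLOC][14-18 FREE]
Op 5: b = realloc(b, 6) -> NULL (b unchanged); heap: [0-4 ALLOC][5-7 ALLOC][8-13 ALLOC][14-18 FREE]
Op 6: free(a) -> (freed a); heap: [0-4 FREE][5-7 ALLOC][8-13 ALLOC][14-18 FREE]
Op 7: d = malloc(3) -> d = 0; heap: [0-2 ALLOC][3-4 FREE][5-7 ALLOC][8-13 ALLOC][14-18 FREE]
Op 8: e = malloc(1) -> e = 3; heap: [0-2 ALLOC][3-3 ALLOC][4-4 FREE][5-7 ALLOC][8-13 ALLOC][14-18 FREE]

Answer: [0-2 ALLOC][3-3 ALLOC][4-4 FREE][5-7 ALLOC][8-13 ALLOC][14-18 FREE]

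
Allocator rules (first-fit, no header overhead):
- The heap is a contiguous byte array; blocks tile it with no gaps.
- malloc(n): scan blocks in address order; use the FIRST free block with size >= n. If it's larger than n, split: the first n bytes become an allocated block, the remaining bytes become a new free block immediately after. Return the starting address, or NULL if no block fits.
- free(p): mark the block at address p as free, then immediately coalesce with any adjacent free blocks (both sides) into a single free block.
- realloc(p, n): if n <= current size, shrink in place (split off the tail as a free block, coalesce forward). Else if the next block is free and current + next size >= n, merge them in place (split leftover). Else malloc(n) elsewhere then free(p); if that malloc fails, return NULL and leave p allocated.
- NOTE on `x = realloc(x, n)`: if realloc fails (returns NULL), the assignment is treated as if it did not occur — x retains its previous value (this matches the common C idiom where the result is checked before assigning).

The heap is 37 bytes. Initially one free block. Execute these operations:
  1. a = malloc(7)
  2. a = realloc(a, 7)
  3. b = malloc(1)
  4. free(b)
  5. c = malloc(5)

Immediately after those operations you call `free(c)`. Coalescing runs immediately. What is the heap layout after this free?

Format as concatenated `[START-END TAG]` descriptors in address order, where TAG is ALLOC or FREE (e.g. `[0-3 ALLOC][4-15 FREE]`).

Op 1: a = malloc(7) -> a = 0; heap: [0-6 ALLOC][7-36 FREE]
Op 2: a = realloc(a, 7) -> a = 0; heap: [0-6 ALLOC][7-36 FREE]
Op 3: b = malloc(1) -> b = 7; heap: [0-6 ALLOC][7-7 ALLOC][8-36 FREE]
Op 4: free(b) -> (freed b); heap: [0-6 ALLOC][7-36 FREE]
Op 5: c = malloc(5) -> c = 7; heap: [0-6 ALLOC][7-11 ALLOC][12-36 FREE]
free(c): c = 7 -> block [7-11 ALLOC]; mark free, coalesce with adjacent free neighbors -> [0-6 ALLOC][7-36 FREE]

Answer: [0-6 ALLOC][7-36 FREE]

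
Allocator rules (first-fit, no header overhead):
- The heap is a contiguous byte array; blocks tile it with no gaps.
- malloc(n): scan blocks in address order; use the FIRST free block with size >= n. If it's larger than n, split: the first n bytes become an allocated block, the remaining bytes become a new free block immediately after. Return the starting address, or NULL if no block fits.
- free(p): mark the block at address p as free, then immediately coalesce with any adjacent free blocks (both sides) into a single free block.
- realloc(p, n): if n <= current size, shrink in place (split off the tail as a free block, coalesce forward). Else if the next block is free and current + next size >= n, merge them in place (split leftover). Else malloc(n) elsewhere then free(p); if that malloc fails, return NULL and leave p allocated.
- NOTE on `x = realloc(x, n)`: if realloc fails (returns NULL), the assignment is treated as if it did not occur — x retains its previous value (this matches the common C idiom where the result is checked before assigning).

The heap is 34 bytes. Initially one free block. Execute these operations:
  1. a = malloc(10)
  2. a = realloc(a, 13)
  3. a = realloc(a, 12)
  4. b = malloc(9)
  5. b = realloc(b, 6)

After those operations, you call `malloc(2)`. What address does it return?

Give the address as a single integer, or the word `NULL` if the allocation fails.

Answer: 18

Derivation:
Op 1: a = malloc(10) -> a = 0; heap: [0-9 ALLOC][10-33 FREE]
Op 2: a = realloc(a, 13) -> a = 0; heap: [0-12 ALLOC][13-33 FREE]
Op 3: a = realloc(a, 12) -> a = 0; heap: [0-11 ALLOC][12-33 FREE]
Op 4: b = malloc(9) -> b = 12; heap: [0-11 ALLOC][12-20 ALLOC][21-33 FREE]
Op 5: b = realloc(b, 6) -> b = 12; heap: [0-11 ALLOC][12-17 ALLOC][18-33 FREE]
malloc(2): first-fit scan over [0-11 ALLOC][12-17 ALLOC][18-33 FREE] -> 18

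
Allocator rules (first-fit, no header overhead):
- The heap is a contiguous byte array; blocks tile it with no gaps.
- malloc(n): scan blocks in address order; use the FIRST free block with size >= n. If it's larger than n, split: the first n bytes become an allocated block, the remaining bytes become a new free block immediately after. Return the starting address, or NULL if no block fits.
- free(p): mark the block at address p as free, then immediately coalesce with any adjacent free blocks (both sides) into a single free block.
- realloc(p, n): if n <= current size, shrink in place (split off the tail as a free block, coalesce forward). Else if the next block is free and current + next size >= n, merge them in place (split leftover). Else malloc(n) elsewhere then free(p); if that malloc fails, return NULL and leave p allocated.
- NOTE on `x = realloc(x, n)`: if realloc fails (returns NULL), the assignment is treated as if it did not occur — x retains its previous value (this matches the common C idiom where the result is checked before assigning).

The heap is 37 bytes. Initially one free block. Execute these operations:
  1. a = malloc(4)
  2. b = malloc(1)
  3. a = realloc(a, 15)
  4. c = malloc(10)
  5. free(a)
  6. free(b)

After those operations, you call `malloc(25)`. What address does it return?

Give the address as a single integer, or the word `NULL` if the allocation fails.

Answer: NULL

Derivation:
Op 1: a = malloc(4) -> a = 0; heap: [0-3 ALLOC][4-36 FREE]
Op 2: b = malloc(1) -> b = 4; heap: [0-3 ALLOC][4-4 ALLOC][5-36 FREE]
Op 3: a = realloc(a, 15) -> a = 5; heap: [0-3 FREE][4-4 ALLOC][5-19 ALLOC][20-36 FREE]
Op 4: c = malloc(10) -> c = 20; heap: [0-3 FREE][4-4 ALLOC][5-19 ALLOC][20-29 ALLOC][30-36 FREE]
Op 5: free(a) -> (freed a); heap: [0-3 FREE][4-4 ALLOC][5-19 FREE][20-29 ALLOC][30-36 FREE]
Op 6: free(b) -> (freed b); heap: [0-19 FREE][20-29 ALLOC][30-36 FREE]
malloc(25): first-fit scan over [0-19 FREE][20-29 ALLOC][30-36 FREE] -> NULL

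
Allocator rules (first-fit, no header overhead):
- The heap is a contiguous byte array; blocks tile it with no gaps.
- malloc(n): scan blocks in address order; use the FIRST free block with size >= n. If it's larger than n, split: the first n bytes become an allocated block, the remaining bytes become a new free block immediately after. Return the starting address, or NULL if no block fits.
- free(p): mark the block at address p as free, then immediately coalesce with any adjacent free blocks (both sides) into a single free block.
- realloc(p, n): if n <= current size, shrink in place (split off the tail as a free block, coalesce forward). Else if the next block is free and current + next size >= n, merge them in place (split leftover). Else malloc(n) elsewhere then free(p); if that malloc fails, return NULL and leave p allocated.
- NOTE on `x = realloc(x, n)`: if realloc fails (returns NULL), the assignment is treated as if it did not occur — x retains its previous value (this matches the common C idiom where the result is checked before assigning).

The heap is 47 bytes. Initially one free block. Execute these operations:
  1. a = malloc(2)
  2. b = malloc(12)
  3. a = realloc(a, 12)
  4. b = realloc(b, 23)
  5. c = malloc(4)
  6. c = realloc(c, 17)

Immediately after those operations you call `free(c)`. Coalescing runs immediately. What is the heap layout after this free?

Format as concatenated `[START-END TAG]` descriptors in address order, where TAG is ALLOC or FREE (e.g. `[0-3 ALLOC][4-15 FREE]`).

Answer: [0-1 FREE][2-13 ALLOC][14-25 ALLOC][26-46 FREE]

Derivation:
Op 1: a = malloc(2) -> a = 0; heap: [0-1 ALLOC][2-46 FREE]
Op 2: b = malloc(12) -> b = 2; heap: [0-1 ALLOC][2-13 ALLOC][14-46 FREE]
Op 3: a = realloc(a, 12) -> a = 14; heap: [0-1 FREE][2-13 ALLOC][14-25 ALLOC][26-46 FREE]
Op 4: b = realloc(b, 23) -> NULL (b unchanged); heap: [0-1 FREE][2-13 ALLOC][14-25 ALLOC][26-46 FREE]
Op 5: c = malloc(4) -> c = 26; heap: [0-1 FREE][2-13 ALLOC][14-25 ALLOC][26-29 ALLOC][30-46 FREE]
Op 6: c = realloc(c, 17) -> c = 26; heap: [0-1 FREE][2-13 ALLOC][14-25 ALLOC][26-42 ALLOC][43-46 FREE]
free(c): c = 26 -> block [26-42 ALLOC]; mark free, coalesce with adjacent free neighbors -> [0-1 FREE][2-13 ALLOC][14-25 ALLOC][26-46 FREE]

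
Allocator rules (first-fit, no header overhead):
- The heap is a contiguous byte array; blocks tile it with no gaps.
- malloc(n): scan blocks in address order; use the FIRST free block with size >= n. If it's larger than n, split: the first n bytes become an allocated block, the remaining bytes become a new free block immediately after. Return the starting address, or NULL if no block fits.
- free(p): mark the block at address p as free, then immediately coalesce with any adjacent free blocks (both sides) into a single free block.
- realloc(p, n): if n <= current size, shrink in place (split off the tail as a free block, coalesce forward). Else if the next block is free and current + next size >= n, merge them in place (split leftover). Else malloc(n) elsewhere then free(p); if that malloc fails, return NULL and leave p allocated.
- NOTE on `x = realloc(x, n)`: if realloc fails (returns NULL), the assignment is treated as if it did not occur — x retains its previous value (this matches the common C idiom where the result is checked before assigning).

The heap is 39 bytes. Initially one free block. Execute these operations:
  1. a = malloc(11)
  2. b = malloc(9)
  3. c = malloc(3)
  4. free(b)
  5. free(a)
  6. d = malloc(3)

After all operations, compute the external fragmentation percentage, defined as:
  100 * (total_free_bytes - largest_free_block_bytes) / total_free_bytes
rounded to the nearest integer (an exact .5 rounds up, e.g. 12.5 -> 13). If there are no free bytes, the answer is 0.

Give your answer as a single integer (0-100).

Answer: 48

Derivation:
Op 1: a = malloc(11) -> a = 0; heap: [0-10 ALLOC][11-38 FREE]
Op 2: b = malloc(9) -> b = 11; heap: [0-10 ALLOC][11-19 ALLOC][20-38 FREE]
Op 3: c = malloc(3) -> c = 20; heap: [0-10 ALLOC][11-19 ALLOC][20-22 ALLOC][23-38 FREE]
Op 4: free(b) -> (freed b); heap: [0-10 ALLOC][11-19 FREE][20-22 ALLOC][23-38 FREE]
Op 5: free(a) -> (freed a); heap: [0-19 FREE][20-22 ALLOC][23-38 FREE]
Op 6: d = malloc(3) -> d = 0; heap: [0-2 ALLOC][3-19 FREE][20-22 ALLOC][23-38 FREE]
Free blocks: [17 16] total_free=33 largest=17 -> 100*(33-17)/33 = 1600/33 ≈ 48.485 -> rounds to 48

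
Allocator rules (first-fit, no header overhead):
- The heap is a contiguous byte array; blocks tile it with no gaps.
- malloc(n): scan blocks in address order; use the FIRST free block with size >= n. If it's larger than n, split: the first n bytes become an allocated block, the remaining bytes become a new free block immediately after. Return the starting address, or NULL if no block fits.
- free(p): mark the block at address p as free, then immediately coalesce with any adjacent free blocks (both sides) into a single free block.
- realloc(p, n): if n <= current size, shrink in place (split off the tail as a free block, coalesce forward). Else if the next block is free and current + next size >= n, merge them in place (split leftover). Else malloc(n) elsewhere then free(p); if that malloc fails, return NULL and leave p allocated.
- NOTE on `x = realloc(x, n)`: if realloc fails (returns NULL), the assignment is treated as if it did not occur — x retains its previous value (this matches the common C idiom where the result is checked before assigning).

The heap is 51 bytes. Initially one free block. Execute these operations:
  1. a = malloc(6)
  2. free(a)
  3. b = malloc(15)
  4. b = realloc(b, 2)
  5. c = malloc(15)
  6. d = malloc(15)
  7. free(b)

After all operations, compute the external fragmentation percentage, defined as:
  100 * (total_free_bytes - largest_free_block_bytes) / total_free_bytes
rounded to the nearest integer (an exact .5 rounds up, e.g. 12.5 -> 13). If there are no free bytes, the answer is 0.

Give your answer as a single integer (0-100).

Answer: 10

Derivation:
Op 1: a = malloc(6) -> a = 0; heap: [0-5 ALLOC][6-50 FREE]
Op 2: free(a) -> (freed a); heap: [0-50 FREE]
Op 3: b = malloc(15) -> b = 0; heap: [0-14 ALLOC][15-50 FREE]
Op 4: b = realloc(b, 2) -> b = 0; heap: [0-1 ALLOC][2-50 FREE]
Op 5: c = malloc(15) -> c = 2; heap: [0-1 ALLOC][2-16 ALLOC][17-50 FREE]
Op 6: d = malloc(15) -> d = 17; heap: [0-1 ALLOC][2-16 ALLOC][17-31 ALLOC][32-50 FREE]
Op 7: free(b) -> (freed b); heap: [0-1 FREE][2-16 ALLOC][17-31 ALLOC][32-50 FREE]
Free blocks: [2 19] total_free=21 largest=19 -> 100*(21-19)/21 = 200/21 ≈ 9.524 -> rounds to 10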